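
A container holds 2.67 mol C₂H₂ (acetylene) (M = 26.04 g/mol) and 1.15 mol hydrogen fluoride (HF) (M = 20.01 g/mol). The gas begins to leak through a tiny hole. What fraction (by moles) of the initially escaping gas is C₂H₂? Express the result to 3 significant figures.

Effusion rate of each component ∝ n_i/√M_i (partial pressure × 1/√M).
So x_C₂H₂ in the escaping gas = (n_C₂H₂/√M_C₂H₂) / Σ(n_i/√M_i)
= (2.67/√26.04) / (2.67/√26.04 + 1.15/√20.01) = 0.5232/(0.5232 + 0.2571) = 0.671.

0.671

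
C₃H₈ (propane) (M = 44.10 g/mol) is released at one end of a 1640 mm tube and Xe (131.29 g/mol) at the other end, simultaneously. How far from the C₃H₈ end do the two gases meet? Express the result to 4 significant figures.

The fronts meet when d_C₃H₈ + d_Xe = L with d_C₃H₈/d_Xe = √(M_Xe/M_C₃H₈) (Graham's law). Here √(M_Xe/M_C₃H₈) = √(131.29/44.10) = 1.725.
With d_C₃H₈ + d_Xe = 1640 mm, d_Xe = 1640/(1 + 1.725) = 601.7 mm.
d_C₃H₈ = 1640 − 601.7 = 1038 mm.

1038 mm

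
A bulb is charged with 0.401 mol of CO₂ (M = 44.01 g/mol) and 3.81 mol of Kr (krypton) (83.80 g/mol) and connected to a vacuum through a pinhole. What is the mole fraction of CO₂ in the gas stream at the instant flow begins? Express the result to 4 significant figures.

Effusion rate of each component ∝ n_i/√M_i (partial pressure × 1/√M).
x_CO₂(eff) = (n_CO₂/√M_CO₂) / (n_CO₂/√M_CO₂ + n_Kr/√M_Kr)
= (0.401/√44.01) / (0.401/√44.01 + 3.81/√83.80) = 0.06045/(0.06045 + 0.4162) = 0.1268.

0.1268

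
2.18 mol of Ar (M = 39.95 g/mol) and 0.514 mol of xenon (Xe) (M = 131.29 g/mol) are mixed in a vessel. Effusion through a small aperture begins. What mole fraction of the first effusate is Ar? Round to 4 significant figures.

0.8849

The effusion rate of species i is ∝ p_i/√M_i ∝ n_i/√M_i.
x_Ar(eff) = (n_Ar/√M_Ar) / (n_Ar/√M_Ar + n_Xe/√M_Xe)
= (2.18/√39.95) / (2.18/√39.95 + 0.514/√131.29) = 0.3449/(0.3449 + 0.04486) = 0.8849.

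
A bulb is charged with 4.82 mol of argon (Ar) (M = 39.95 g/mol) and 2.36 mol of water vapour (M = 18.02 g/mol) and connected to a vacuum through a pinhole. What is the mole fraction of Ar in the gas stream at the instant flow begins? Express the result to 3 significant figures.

0.578

Each component's effusion rate ∝ (its partial pressure)·(1/√M) ∝ n_i/√M_i.
So x_Ar in the escaping gas = (n_Ar/√M_Ar) / Σ(n_i/√M_i)
= (4.82/√39.95) / (4.82/√39.95 + 2.36/√18.02) = 0.7626/(0.7626 + 0.5559) = 0.578.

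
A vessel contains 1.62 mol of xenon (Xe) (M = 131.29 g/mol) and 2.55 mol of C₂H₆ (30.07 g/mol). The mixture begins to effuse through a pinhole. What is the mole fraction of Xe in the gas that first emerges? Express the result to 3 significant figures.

Effusion rate of each component ∝ n_i/√M_i (partial pressure × 1/√M).
x_Xe(eff) = (n_Xe/√M_Xe) / (n_Xe/√M_Xe + n_C₂H₆/√M_C₂H₆)
= (1.62/√131.29) / (1.62/√131.29 + 2.55/√30.07) = 0.1414/(0.1414 + 0.4650) = 0.233.

0.233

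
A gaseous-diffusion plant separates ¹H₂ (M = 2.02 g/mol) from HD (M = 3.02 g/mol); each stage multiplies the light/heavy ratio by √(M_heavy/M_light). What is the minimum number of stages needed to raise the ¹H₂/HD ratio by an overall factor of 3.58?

7

Single-stage factor α = √(3.02/2.02), so ln α = ½ ln(1.49505) = 0.2011.
Need α^N ≥ 3.58 ⇒ N ≥ ln(3.58) / ln α = 1.275 / 0.2011 = 6.34.
Rounding up, N = 7 stages.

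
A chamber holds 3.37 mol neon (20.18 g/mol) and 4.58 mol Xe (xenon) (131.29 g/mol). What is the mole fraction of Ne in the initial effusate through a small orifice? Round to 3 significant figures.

0.652

The effusion rate of species i is ∝ p_i/√M_i ∝ n_i/√M_i.
Mole fraction of Ne in the effusate = (n_Ne/√M_Ne) / (n_Ne/√M_Ne + n_Xe/√M_Xe)
= (3.37/√20.18) / (3.37/√20.18 + 4.58/√131.29) = 0.7502/(0.7502 + 0.3997) = 0.652.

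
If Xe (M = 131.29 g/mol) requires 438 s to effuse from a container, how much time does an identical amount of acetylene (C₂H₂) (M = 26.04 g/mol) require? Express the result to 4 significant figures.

195.1 s

From Graham's law, t_C₂H₂/t_Xe = √(M_C₂H₂/M_Xe) = √(26.04/131.29) = √0.1983 = 0.4454.
So the time for C₂H₂ is 438 × 0.4454 = 195.1 s.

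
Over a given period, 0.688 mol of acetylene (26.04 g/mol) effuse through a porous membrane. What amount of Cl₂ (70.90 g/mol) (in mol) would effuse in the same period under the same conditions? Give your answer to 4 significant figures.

By Graham's law, rate_Cl₂/rate_C₂H₂ = √(M_C₂H₂/M_Cl₂) = √(26.04/70.90) = √0.3673 = 0.6060.
So the amount for Cl₂ is 0.688 × 0.6060 = 0.4170 mol.

0.4170 mol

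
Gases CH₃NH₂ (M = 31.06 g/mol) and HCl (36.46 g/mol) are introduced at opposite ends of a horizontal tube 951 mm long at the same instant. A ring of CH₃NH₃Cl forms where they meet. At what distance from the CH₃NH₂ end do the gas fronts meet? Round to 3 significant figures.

495 mm

Distances travelled in equal time are proportional to diffusion rates, so d_CH₃NH₂/d_HCl = √(M_HCl/M_CH₃NH₂) = √(36.46/31.06) = 1.083.
With d_CH₃NH₂ + d_HCl = 951 mm, d_HCl = 951/(1 + 1.083) = 456.5 mm.
d_CH₃NH₂ = 951 − 456.5 = 495 mm.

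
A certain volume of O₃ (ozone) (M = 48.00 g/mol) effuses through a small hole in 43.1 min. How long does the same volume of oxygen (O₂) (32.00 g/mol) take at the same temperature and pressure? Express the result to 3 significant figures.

35.2 min

Using Graham's law: t_O₂/t_O₃ = √(M_O₂/M_O₃) = √(32.00/48.00) = √0.6667 = 0.8165.
So the time for O₂ is 43.1 × 0.8165 = 35.2 min.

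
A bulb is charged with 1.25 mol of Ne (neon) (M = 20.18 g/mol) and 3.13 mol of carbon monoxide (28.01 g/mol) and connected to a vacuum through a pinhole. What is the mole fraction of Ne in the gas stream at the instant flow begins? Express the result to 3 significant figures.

0.320

The effusion rate of species i is ∝ p_i/√M_i ∝ n_i/√M_i.
x_Ne(eff) = (n_Ne/√M_Ne) / (n_Ne/√M_Ne + n_CO/√M_CO)
= (1.25/√20.18) / (1.25/√20.18 + 3.13/√28.01) = 0.2783/(0.2783 + 0.5914) = 0.320.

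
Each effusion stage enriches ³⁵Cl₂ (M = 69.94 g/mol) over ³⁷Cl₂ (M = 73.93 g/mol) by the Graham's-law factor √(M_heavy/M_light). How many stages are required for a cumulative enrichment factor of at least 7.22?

Per stage α = (73.93/69.94)^(1/2) = 1.05705^0.5, giving ln α = 0.02774.
Need α^N ≥ 7.22 ⇒ N ≥ ln(7.22) / ln α = 1.977 / 0.02774 = 71.26.
Minimum whole number of stages: N = 72.

72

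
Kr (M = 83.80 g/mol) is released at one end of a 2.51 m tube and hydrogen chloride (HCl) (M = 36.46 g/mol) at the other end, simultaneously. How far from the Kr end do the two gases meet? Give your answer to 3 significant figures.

0.998 m

Distances travelled in equal time are proportional to diffusion rates, so d_Kr/d_HCl = √(M_HCl/M_Kr) = √(36.46/83.80) = 0.6596.
With d_Kr + d_HCl = 2.51 m, d_HCl = 2.51/(1 + 0.6596) = 1.512 m.
d_Kr = 2.51 − 1.512 = 0.998 m.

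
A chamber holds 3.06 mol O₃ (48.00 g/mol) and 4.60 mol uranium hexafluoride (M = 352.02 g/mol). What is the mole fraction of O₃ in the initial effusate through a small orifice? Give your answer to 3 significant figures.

0.643

Rate_i ∝ x_i/√M_i (Graham's law weighted by mole fraction), so the effusate composition follows n_i/√M_i.
So x_O₃ in the escaping gas = (n_O₃/√M_O₃) / Σ(n_i/√M_i)
= (3.06/√48.00) / (3.06/√48.00 + 4.60/√352.02) = 0.4417/(0.4417 + 0.2452) = 0.643.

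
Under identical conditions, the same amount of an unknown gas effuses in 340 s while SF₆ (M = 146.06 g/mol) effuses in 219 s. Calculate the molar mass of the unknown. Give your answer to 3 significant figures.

352 g/mol

Graham's law gives t_X/t_SF₆ = √(M_X/M_SF₆).
340/219 = 1.553 = √(M_X/146.06)
M_X = 146.06 × 1.553² = 146.06 × 2.410 = 352 g/mol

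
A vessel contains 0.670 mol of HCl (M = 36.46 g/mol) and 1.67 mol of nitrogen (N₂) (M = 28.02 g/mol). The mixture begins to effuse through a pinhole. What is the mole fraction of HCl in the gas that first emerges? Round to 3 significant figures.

0.260

Each component's effusion rate ∝ (its partial pressure)·(1/√M) ∝ n_i/√M_i.
Mole fraction of HCl in the effusate = (n_HCl/√M_HCl) / (n_HCl/√M_HCl + n_N₂/√M_N₂)
= (0.670/√36.46) / (0.670/√36.46 + 1.67/√28.02) = 0.1110/(0.1110 + 0.3155) = 0.260.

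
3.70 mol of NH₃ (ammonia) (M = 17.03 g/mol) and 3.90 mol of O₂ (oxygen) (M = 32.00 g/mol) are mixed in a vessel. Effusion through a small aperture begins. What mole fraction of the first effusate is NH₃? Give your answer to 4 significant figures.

0.5653

The effusion rate of species i is ∝ p_i/√M_i ∝ n_i/√M_i.
x_NH₃(eff) = (n_NH₃/√M_NH₃) / (n_NH₃/√M_NH₃ + n_O₂/√M_O₂)
= (3.70/√17.03) / (3.70/√17.03 + 3.90/√32.00) = 0.8966/(0.8966 + 0.6894) = 0.5653.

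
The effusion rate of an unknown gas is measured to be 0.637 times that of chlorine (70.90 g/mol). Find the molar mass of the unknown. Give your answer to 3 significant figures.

175 g/mol

From Graham's law, rate_X/rate_Cl₂ = √(M_Cl₂/M_X).
0.637 = √(70.90/M_X)
M_X = 70.90 / 0.637² = 70.90 / 0.4058 = 175 g/mol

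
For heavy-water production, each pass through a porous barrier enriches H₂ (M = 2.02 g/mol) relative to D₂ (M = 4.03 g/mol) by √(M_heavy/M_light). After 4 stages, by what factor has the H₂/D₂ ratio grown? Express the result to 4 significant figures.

After 4 stages the ratio has grown by (√(4.03/2.02))^4 = (4.03/2.02)^(4/2).
= 1.99505^2 = 3.980.

3.980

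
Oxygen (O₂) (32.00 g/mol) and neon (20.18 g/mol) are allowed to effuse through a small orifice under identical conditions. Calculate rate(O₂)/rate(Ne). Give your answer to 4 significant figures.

From Graham's law, rate_O₂/rate_Ne = √(M_Ne/M_O₂) = √(20.18/32.00) = √0.6306 = 0.7941.

0.7941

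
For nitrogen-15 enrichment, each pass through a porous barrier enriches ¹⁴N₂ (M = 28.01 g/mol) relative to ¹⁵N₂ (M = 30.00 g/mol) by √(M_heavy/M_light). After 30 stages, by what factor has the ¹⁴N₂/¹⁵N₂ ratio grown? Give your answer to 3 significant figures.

2.80

The single-stage factor is √(M_heavy/M_light), so 30 stages give [√(30.00/28.01)]^30 = (30.00/28.01)^(30/2).
= 1.07105^15 = 2.80.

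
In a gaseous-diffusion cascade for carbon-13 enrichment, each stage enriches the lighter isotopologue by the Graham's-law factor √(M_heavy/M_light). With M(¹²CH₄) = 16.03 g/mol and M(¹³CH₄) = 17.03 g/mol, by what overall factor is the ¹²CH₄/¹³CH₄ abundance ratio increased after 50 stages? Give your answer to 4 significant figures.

The single-stage factor is √(M_heavy/M_light), so 50 stages give [√(17.03/16.03)]^50 = (17.03/16.03)^(50/2).
= 1.06238^25 = 4.540.

4.540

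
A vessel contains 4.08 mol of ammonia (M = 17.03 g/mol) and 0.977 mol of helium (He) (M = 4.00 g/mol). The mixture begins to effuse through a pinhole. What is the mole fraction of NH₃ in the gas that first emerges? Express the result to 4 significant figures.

0.6693

Each component's effusion rate ∝ (its partial pressure)·(1/√M) ∝ n_i/√M_i.
Mole fraction of NH₃ in the effusate = (n_NH₃/√M_NH₃) / (n_NH₃/√M_NH₃ + n_He/√M_He)
= (4.08/√17.03) / (4.08/√17.03 + 0.977/√4.00) = 0.9887/(0.9887 + 0.4885) = 0.6693.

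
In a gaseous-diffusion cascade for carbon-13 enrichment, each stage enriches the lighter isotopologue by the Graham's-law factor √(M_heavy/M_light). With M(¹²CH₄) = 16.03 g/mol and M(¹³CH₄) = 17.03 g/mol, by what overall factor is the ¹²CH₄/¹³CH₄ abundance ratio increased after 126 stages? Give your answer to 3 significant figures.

45.3

Overall factor = α^126 with α = √(17.03/16.03), i.e. (17.03/16.03)^(126/2).
= 1.06238^63 = 45.3.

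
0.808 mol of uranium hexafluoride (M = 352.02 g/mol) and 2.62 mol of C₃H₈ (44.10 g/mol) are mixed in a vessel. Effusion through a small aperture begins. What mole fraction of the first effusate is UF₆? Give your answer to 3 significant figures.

0.0984

Each component's effusion rate ∝ (its partial pressure)·(1/√M) ∝ n_i/√M_i.
So x_UF₆ in the escaping gas = (n_UF₆/√M_UF₆) / Σ(n_i/√M_i)
= (0.808/√352.02) / (0.808/√352.02 + 2.62/√44.10) = 0.04307/(0.04307 + 0.3945) = 0.0984.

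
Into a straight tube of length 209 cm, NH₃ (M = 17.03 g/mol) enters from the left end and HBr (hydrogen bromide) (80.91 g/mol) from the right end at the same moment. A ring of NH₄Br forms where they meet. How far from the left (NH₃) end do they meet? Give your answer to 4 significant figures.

In equal time, each gas travels a distance ∝ its rate ∝ 1/√M, so d_NH₃/d_HBr = √(M_HBr/M_NH₃) = √(80.91/17.03) = 2.180.
With d_NH₃ + d_HBr = 209 cm, d_HBr = 209/(1 + 2.180) = 65.73 cm.
d_NH₃ = 209 − 65.73 = 143.3 cm.

143.3 cm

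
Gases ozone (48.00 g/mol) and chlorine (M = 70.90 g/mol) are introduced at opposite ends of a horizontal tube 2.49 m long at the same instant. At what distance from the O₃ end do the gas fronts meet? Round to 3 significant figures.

1.37 m

In equal time, each gas travels a distance ∝ its rate ∝ 1/√M, so d_O₃/d_Cl₂ = √(M_Cl₂/M_O₃) = √(70.90/48.00) = 1.215.
With d_O₃ + d_Cl₂ = 2.49 m, d_Cl₂ = 2.49/(1 + 1.215) = 1.124 m.
d_O₃ = 2.49 − 1.124 = 1.37 m.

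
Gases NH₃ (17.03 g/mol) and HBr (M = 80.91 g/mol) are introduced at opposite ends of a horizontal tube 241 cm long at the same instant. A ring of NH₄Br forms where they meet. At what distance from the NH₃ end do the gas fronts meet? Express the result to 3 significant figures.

Distances travelled in equal time are proportional to diffusion rates, so d_NH₃/d_HBr = √(M_HBr/M_NH₃) = √(80.91/17.03) = 2.180.
With d_NH₃ + d_HBr = 241 cm, d_HBr = 241/(1 + 2.180) = 75.79 cm.
d_NH₃ = 241 − 75.79 = 165 cm.

165 cm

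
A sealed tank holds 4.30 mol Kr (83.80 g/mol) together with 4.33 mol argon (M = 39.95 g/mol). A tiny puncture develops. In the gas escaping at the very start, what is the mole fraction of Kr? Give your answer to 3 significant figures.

0.407

Effusion rate of each component ∝ n_i/√M_i (partial pressure × 1/√M).
Mole fraction of Kr in the effusate = (n_Kr/√M_Kr) / (n_Kr/√M_Kr + n_Ar/√M_Ar)
= (4.30/√83.80) / (4.30/√83.80 + 4.33/√39.95) = 0.4697/(0.4697 + 0.6851) = 0.407.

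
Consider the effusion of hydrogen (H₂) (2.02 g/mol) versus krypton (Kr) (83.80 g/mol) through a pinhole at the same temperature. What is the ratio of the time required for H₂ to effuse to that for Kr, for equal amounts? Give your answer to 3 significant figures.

0.155

From Graham's law, t_H₂/t_Kr = √(M_H₂/M_Kr) = √(2.02/83.80) = √0.02411 = 0.155.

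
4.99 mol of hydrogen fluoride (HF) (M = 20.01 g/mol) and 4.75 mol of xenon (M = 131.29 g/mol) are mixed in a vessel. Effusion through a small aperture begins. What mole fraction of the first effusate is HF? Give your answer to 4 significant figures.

0.7291

Effusion rate of each component ∝ n_i/√M_i (partial pressure × 1/√M).
So x_HF in the escaping gas = (n_HF/√M_HF) / Σ(n_i/√M_i)
= (4.99/√20.01) / (4.99/√20.01 + 4.75/√131.29) = 1.116/(1.116 + 0.4146) = 0.7291.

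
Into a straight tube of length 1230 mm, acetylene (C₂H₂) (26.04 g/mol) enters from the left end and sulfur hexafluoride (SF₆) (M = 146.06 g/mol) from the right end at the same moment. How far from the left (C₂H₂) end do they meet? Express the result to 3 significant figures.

865 mm

Graham's law gives d_C₂H₂/d_SF₆ = rate_C₂H₂/rate_SF₆ = √(M_SF₆/M_C₂H₂) = √(146.06/26.04) = 2.368.
With d_C₂H₂ + d_SF₆ = 1230 mm, d_SF₆ = 1230/(1 + 2.368) = 365.2 mm.
d_C₂H₂ = 1230 − 365.2 = 865 mm.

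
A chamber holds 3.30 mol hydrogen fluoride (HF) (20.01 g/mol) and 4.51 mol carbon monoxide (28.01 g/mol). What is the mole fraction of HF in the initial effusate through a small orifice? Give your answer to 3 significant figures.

0.464

Effusion rate of each component ∝ n_i/√M_i (partial pressure × 1/√M).
So x_HF in the escaping gas = (n_HF/√M_HF) / Σ(n_i/√M_i)
= (3.30/√20.01) / (3.30/√20.01 + 4.51/√28.01) = 0.7377/(0.7377 + 0.8522) = 0.464.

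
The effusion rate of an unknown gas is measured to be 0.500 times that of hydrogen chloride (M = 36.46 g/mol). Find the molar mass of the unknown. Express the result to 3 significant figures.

By Graham's law, rate_X/rate_HCl = √(M_HCl/M_X).
0.500 = √(36.46/M_X)
M_X = 36.46 / 0.500² = 36.46 / 0.2500 = 146 g/mol

146 g/mol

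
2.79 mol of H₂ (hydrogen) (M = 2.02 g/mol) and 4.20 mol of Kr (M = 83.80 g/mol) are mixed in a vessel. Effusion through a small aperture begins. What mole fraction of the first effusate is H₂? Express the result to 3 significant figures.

0.811

Rate_i ∝ x_i/√M_i (Graham's law weighted by mole fraction), so the effusate composition follows n_i/√M_i.
Mole fraction of H₂ in the effusate = (n_H₂/√M_H₂) / (n_H₂/√M_H₂ + n_Kr/√M_Kr)
= (2.79/√2.02) / (2.79/√2.02 + 4.20/√83.80) = 1.963/(1.963 + 0.4588) = 0.811.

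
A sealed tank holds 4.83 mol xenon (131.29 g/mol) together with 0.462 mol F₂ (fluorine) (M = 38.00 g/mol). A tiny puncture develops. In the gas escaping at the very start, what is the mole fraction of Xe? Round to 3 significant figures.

Each component's effusion rate ∝ (its partial pressure)·(1/√M) ∝ n_i/√M_i.
Mole fraction of Xe in the effusate = (n_Xe/√M_Xe) / (n_Xe/√M_Xe + n_F₂/√M_F₂)
= (4.83/√131.29) / (4.83/√131.29 + 0.462/√38.00) = 0.4215/(0.4215 + 0.07495) = 0.849.

0.849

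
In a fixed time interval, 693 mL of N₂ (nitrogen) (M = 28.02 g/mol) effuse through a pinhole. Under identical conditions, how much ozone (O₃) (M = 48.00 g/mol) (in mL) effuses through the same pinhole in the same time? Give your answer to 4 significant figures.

529.5 mL

By Graham's law, rate_O₃/rate_N₂ = √(M_N₂/M_O₃) = √(28.02/48.00) = √0.5837 = 0.7640.
So the volume for O₃ is 693 × 0.7640 = 529.5 mL.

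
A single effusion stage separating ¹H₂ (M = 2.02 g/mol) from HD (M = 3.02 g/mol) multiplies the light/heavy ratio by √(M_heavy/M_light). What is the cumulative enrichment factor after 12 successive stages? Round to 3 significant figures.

11.2

Each stage multiplies the ratio by α = √(3.02/2.02), so after 12 stages the overall factor is α^12 = (3.02/2.02)^(12/2).
= 1.49505^6 = 11.2.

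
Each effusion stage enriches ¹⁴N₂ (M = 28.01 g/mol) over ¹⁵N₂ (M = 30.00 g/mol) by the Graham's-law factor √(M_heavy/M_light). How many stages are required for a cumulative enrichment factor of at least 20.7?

89

Single-stage factor α = √(30.00/28.01), so ln α = ½ ln(1.07105) = 0.03432.
Need α^N ≥ 20.7 ⇒ N ≥ ln(20.7) / ln α = 3.030 / 0.03432 = 88.30.
So at least 89 stages are needed.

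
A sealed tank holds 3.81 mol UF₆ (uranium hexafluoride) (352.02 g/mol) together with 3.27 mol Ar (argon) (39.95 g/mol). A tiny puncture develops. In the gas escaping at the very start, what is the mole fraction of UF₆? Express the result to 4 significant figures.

0.2819

The effusion rate of species i is ∝ p_i/√M_i ∝ n_i/√M_i.
Mole fraction of UF₆ in the effusate = (n_UF₆/√M_UF₆) / (n_UF₆/√M_UF₆ + n_Ar/√M_Ar)
= (3.81/√352.02) / (3.81/√352.02 + 3.27/√39.95) = 0.2031/(0.2031 + 0.5174) = 0.2819.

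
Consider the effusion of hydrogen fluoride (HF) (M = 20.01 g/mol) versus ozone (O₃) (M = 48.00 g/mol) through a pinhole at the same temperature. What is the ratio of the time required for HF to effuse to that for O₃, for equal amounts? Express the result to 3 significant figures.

Since effusion rate ∝ 1/√M, t_HF/t_O₃ = √(M_HF/M_O₃) = √(20.01/48.00) = √0.4169 = 0.646.

0.646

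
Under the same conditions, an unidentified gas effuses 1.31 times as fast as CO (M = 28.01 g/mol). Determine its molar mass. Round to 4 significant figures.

Graham's law gives rate_X/rate_CO = √(M_CO/M_X).
1.31 = √(28.01/M_X)
M_X = 28.01 / 1.31² = 28.01 / 1.716 = 16.32 g/mol

16.32 g/mol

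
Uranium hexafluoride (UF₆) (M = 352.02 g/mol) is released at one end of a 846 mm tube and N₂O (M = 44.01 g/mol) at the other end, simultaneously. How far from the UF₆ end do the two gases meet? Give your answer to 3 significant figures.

221 mm

In equal time, each gas travels a distance ∝ its rate ∝ 1/√M, so d_UF₆/d_N₂O = √(M_N₂O/M_UF₆) = √(44.01/352.02) = 0.3536.
With d_UF₆ + d_N₂O = 846 mm, d_N₂O = 846/(1 + 0.3536) = 625.0 mm.
d_UF₆ = 846 − 625.0 = 221 mm.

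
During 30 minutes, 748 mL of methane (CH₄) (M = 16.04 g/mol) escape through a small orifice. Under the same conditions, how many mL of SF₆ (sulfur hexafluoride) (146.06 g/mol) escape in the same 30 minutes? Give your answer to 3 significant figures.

Using Graham's law: rate_SF₆/rate_CH₄ = √(M_CH₄/M_SF₆) = √(16.04/146.06) = √0.1098 = 0.3314.
So the volume for SF₆ is 748 × 0.3314 = 248 mL.

248 mL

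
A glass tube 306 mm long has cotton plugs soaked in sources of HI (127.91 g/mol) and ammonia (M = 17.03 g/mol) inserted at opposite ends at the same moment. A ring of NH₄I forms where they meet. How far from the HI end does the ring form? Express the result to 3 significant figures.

In equal time, each gas travels a distance ∝ its rate ∝ 1/√M, so d_HI/d_NH₃ = √(M_NH₃/M_HI) = √(17.03/127.91) = 0.3649.
With d_HI + d_NH₃ = 306 mm, d_NH₃ = 306/(1 + 0.3649) = 224.2 mm.
d_HI = 306 − 224.2 = 81.8 mm.

81.8 mm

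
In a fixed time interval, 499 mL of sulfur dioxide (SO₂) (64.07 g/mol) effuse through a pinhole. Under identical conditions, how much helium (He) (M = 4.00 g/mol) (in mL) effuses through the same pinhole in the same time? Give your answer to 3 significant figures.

2000 mL

Graham's law gives rate_He/rate_SO₂ = √(M_SO₂/M_He) = √(64.07/4.00) = √16.02 = 4.002.
So the volume for He is 499 × 4.002 = 2000 mL.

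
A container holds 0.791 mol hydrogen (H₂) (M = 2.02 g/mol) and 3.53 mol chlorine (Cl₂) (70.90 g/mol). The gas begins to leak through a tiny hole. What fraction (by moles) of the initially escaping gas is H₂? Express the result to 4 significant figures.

0.5704

The effusion rate of species i is ∝ p_i/√M_i ∝ n_i/√M_i.
Mole fraction of H₂ in the effusate = (n_H₂/√M_H₂) / (n_H₂/√M_H₂ + n_Cl₂/√M_Cl₂)
= (0.791/√2.02) / (0.791/√2.02 + 3.53/√70.90) = 0.5565/(0.5565 + 0.4192) = 0.5704.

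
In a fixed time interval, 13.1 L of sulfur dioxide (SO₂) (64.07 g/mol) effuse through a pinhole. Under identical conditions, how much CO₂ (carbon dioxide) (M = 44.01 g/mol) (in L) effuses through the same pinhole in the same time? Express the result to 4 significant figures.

15.81 L

Graham's law gives rate_CO₂/rate_SO₂ = √(M_SO₂/M_CO₂) = √(64.07/44.01) = √1.456 = 1.207.
So the volume for CO₂ is 13.1 × 1.207 = 15.81 L.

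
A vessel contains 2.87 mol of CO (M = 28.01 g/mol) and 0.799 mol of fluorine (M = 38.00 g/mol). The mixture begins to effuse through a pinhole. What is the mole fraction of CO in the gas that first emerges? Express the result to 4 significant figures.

0.8071

The effusion rate of species i is ∝ p_i/√M_i ∝ n_i/√M_i.
x_CO(eff) = (n_CO/√M_CO) / (n_CO/√M_CO + n_F₂/√M_F₂)
= (2.87/√28.01) / (2.87/√28.01 + 0.799/√38.00) = 0.5423/(0.5423 + 0.1296) = 0.8071.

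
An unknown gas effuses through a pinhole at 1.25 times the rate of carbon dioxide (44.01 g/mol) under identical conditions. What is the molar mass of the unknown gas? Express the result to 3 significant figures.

Since effusion rate ∝ 1/√M, rate_X/rate_CO₂ = √(M_CO₂/M_X).
1.25 = √(44.01/M_X)
M_X = 44.01 / 1.25² = 44.01 / 1.562 = 28.2 g/mol

28.2 g/mol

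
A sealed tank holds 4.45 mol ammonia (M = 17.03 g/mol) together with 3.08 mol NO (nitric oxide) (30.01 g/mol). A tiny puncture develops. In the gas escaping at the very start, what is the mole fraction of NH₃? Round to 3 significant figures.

0.657

Effusion rate of each component ∝ n_i/√M_i (partial pressure × 1/√M).
Mole fraction of NH₃ in the effusate = (n_NH₃/√M_NH₃) / (n_NH₃/√M_NH₃ + n_NO/√M_NO)
= (4.45/√17.03) / (4.45/√17.03 + 3.08/√30.01) = 1.078/(1.078 + 0.5622) = 0.657.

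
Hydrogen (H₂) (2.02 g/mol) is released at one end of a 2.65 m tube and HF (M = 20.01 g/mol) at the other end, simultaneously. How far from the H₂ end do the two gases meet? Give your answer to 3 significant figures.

Distances travelled in equal time are proportional to diffusion rates, so d_H₂/d_HF = √(M_HF/M_H₂) = √(20.01/2.02) = 3.147.
With d_H₂ + d_HF = 2.65 m, d_HF = 2.65/(1 + 3.147) = 0.6390 m.
d_H₂ = 2.65 − 0.6390 = 2.01 m.

2.01 m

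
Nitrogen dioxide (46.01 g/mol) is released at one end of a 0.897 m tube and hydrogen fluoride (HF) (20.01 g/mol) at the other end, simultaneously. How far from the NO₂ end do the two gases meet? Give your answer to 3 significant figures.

Graham's law gives d_NO₂/d_HF = rate_NO₂/rate_HF = √(M_HF/M_NO₂) = √(20.01/46.01) = 0.6595.
With d_NO₂ + d_HF = 0.897 m, d_HF = 0.897/(1 + 0.6595) = 0.5405 m.
d_NO₂ = 0.897 − 0.5405 = 0.356 m.

0.356 m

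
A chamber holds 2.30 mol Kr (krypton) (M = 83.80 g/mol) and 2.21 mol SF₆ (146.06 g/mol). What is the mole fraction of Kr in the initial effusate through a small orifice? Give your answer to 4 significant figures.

0.5788

The effusion rate of species i is ∝ p_i/√M_i ∝ n_i/√M_i.
x_Kr(eff) = (n_Kr/√M_Kr) / (n_Kr/√M_Kr + n_SF₆/√M_SF₆)
= (2.30/√83.80) / (2.30/√83.80 + 2.21/√146.06) = 0.2512/(0.2512 + 0.1829) = 0.5788.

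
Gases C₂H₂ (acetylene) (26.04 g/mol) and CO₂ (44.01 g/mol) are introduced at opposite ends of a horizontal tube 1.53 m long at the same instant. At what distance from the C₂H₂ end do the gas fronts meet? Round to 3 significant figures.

0.865 m

The fronts meet when d_C₂H₂ + d_CO₂ = L with d_C₂H₂/d_CO₂ = √(M_CO₂/M_C₂H₂) (Graham's law). Here √(M_CO₂/M_C₂H₂) = √(44.01/26.04) = 1.300.
With d_C₂H₂ + d_CO₂ = 1.53 m, d_CO₂ = 1.53/(1 + 1.300) = 0.6652 m.
d_C₂H₂ = 1.53 − 0.6652 = 0.865 m.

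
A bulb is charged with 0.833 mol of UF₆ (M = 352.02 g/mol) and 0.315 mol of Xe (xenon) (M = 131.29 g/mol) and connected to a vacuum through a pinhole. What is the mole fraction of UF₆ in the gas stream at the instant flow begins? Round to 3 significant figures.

0.618

Effusion rate of each component ∝ n_i/√M_i (partial pressure × 1/√M).
x_UF₆(eff) = (n_UF₆/√M_UF₆) / (n_UF₆/√M_UF₆ + n_Xe/√M_Xe)
= (0.833/√352.02) / (0.833/√352.02 + 0.315/√131.29) = 0.04440/(0.04440 + 0.02749) = 0.618.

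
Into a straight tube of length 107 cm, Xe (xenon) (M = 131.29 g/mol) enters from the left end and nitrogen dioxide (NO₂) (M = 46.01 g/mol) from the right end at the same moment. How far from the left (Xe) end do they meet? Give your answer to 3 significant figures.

In equal time, each gas travels a distance ∝ its rate ∝ 1/√M, so d_Xe/d_NO₂ = √(M_NO₂/M_Xe) = √(46.01/131.29) = 0.5920.
With d_Xe + d_NO₂ = 107 cm, d_NO₂ = 107/(1 + 0.5920) = 67.21 cm.
d_Xe = 107 − 67.21 = 39.8 cm.

39.8 cm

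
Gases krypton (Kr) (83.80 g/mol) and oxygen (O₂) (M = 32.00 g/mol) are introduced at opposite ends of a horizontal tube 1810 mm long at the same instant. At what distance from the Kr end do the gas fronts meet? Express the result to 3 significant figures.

691 mm

Distances travelled in equal time are proportional to diffusion rates, so d_Kr/d_O₂ = √(M_O₂/M_Kr) = √(32.00/83.80) = 0.6179.
With d_Kr + d_O₂ = 1810 mm, d_O₂ = 1810/(1 + 0.6179) = 1119 mm.
d_Kr = 1810 − 1119 = 691 mm.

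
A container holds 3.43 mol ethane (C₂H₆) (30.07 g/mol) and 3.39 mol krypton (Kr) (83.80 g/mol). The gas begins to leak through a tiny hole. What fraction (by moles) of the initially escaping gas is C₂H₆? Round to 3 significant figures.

Each component's effusion rate ∝ (its partial pressure)·(1/√M) ∝ n_i/√M_i.
x_C₂H₆(eff) = (n_C₂H₆/√M_C₂H₆) / (n_C₂H₆/√M_C₂H₆ + n_Kr/√M_Kr)
= (3.43/√30.07) / (3.43/√30.07 + 3.39/√83.80) = 0.6255/(0.6255 + 0.3703) = 0.628.

0.628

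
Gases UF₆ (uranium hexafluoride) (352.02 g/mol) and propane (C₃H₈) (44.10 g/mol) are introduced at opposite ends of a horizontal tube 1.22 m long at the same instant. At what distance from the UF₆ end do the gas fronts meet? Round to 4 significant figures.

In equal time, each gas travels a distance ∝ its rate ∝ 1/√M, so d_UF₆/d_C₃H₈ = √(M_C₃H₈/M_UF₆) = √(44.10/352.02) = 0.3539.
With d_UF₆ + d_C₃H₈ = 1.22 m, d_C₃H₈ = 1.22/(1 + 0.3539) = 0.9011 m.
d_UF₆ = 1.22 − 0.9011 = 0.3189 m.

0.3189 m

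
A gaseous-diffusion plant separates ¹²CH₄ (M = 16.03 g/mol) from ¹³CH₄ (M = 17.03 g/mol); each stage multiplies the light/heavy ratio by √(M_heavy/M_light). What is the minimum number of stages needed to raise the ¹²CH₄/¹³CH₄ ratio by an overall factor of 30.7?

114

With α = √(17.03/16.03) per stage, ln α = ½ ln(1.06238) = 0.03026.
Need α^N ≥ 30.7 ⇒ N ≥ ln(30.7) / ln α = 3.424 / 0.03026 = 113.17.
Rounding up, N = 114 stages.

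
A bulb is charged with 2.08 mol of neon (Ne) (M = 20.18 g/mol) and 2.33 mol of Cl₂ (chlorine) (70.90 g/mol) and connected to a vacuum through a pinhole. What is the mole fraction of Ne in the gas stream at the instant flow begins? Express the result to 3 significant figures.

The effusion rate of species i is ∝ p_i/√M_i ∝ n_i/√M_i.
So x_Ne in the escaping gas = (n_Ne/√M_Ne) / Σ(n_i/√M_i)
= (2.08/√20.18) / (2.08/√20.18 + 2.33/√70.90) = 0.4630/(0.4630 + 0.2767) = 0.626.

0.626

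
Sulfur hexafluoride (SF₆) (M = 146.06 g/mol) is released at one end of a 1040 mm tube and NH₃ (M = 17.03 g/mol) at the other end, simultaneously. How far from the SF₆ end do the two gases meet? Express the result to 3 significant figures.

Graham's law gives d_SF₆/d_NH₃ = rate_SF₆/rate_NH₃ = √(M_NH₃/M_SF₆) = √(17.03/146.06) = 0.3415.
With d_SF₆ + d_NH₃ = 1040 mm, d_NH₃ = 1040/(1 + 0.3415) = 775.3 mm.
d_SF₆ = 1040 − 775.3 = 265 mm.

265 mm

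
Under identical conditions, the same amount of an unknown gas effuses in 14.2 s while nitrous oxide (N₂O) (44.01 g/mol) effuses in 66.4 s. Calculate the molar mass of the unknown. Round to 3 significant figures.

By Graham's law, t_X/t_N₂O = √(M_X/M_N₂O).
14.2/66.4 = 0.2139 = √(M_X/44.01)
M_X = 44.01 × 0.2139² = 44.01 × 0.04573 = 2.01 g/mol

2.01 g/mol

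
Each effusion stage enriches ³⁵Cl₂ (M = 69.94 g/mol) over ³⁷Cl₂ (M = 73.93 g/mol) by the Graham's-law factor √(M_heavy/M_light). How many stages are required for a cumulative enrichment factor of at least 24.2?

115

Per stage α = (73.93/69.94)^(1/2) = 1.05705^0.5, giving ln α = 0.02774.
Need α^N ≥ 24.2 ⇒ N ≥ ln(24.2) / ln α = 3.186 / 0.02774 = 114.86.
Minimum whole number of stages: N = 115.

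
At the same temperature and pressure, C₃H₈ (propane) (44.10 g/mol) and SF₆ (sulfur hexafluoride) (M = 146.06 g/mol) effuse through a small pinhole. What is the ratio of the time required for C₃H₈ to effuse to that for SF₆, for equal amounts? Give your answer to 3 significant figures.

0.549

Using Graham's law: t_C₃H₈/t_SF₆ = √(M_C₃H₈/M_SF₆) = √(44.10/146.06) = √0.3019 = 0.549.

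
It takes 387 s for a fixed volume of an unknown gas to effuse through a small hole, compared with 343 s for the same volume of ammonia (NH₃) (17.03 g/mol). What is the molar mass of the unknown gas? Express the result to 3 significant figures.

By Graham's law, t_X/t_NH₃ = √(M_X/M_NH₃).
387/343 = 1.128 = √(M_X/17.03)
M_X = 17.03 × 1.128² = 17.03 × 1.273 = 21.7 g/mol

21.7 g/mol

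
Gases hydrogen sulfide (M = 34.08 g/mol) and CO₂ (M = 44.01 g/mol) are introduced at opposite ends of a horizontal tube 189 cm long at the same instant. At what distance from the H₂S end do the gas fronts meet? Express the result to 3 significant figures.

Distances travelled in equal time are proportional to diffusion rates, so d_H₂S/d_CO₂ = √(M_CO₂/M_H₂S) = √(44.01/34.08) = 1.136.
With d_H₂S + d_CO₂ = 189 cm, d_CO₂ = 189/(1 + 1.136) = 88.47 cm.
d_H₂S = 189 − 88.47 = 101 cm.

101 cm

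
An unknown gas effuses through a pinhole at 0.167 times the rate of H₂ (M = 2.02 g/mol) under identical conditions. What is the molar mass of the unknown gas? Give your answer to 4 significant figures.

72.43 g/mol

Graham's law gives rate_X/rate_H₂ = √(M_H₂/M_X).
0.167 = √(2.02/M_X)
M_X = 2.02 / 0.167² = 2.02 / 0.02789 = 72.43 g/mol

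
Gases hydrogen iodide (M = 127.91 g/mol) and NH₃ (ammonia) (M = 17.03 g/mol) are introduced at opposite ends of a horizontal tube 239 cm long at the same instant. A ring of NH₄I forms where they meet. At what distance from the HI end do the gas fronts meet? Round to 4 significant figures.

The fronts meet when d_HI + d_NH₃ = L with d_HI/d_NH₃ = √(M_NH₃/M_HI) (Graham's law). Here √(M_NH₃/M_HI) = √(17.03/127.91) = 0.3649.
With d_HI + d_NH₃ = 239 cm, d_NH₃ = 239/(1 + 0.3649) = 175.1 cm.
d_HI = 239 − 175.1 = 63.89 cm.

63.89 cm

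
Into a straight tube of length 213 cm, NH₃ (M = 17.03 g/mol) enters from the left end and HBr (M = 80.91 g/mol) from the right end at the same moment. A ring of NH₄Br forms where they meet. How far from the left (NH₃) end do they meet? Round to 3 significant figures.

146 cm

The fronts meet when d_NH₃ + d_HBr = L with d_NH₃/d_HBr = √(M_HBr/M_NH₃) (Graham's law). Here √(M_HBr/M_NH₃) = √(80.91/17.03) = 2.180.
With d_NH₃ + d_HBr = 213 cm, d_HBr = 213/(1 + 2.180) = 66.99 cm.
d_NH₃ = 213 − 66.99 = 146 cm.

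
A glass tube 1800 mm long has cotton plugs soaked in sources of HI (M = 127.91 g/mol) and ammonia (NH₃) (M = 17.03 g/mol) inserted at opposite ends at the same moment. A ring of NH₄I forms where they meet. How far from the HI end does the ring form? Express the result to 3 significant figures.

Distances travelled in equal time are proportional to diffusion rates, so d_HI/d_NH₃ = √(M_NH₃/M_HI) = √(17.03/127.91) = 0.3649.
With d_HI + d_NH₃ = 1800 mm, d_NH₃ = 1800/(1 + 0.3649) = 1319 mm.
d_HI = 1800 − 1319 = 481 mm.

481 mm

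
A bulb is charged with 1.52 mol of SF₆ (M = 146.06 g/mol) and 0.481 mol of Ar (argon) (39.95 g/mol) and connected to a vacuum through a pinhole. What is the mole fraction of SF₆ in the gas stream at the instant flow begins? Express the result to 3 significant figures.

0.623

Each component's effusion rate ∝ (its partial pressure)·(1/√M) ∝ n_i/√M_i.
So x_SF₆ in the escaping gas = (n_SF₆/√M_SF₆) / Σ(n_i/√M_i)
= (1.52/√146.06) / (1.52/√146.06 + 0.481/√39.95) = 0.1258/(0.1258 + 0.07610) = 0.623.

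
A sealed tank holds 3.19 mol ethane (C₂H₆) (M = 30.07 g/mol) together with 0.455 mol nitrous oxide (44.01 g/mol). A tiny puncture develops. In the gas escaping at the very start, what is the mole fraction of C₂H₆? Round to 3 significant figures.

Effusion rate of each component ∝ n_i/√M_i (partial pressure × 1/√M).
x_C₂H₆(eff) = (n_C₂H₆/√M_C₂H₆) / (n_C₂H₆/√M_C₂H₆ + n_N₂O/√M_N₂O)
= (3.19/√30.07) / (3.19/√30.07 + 0.455/√44.01) = 0.5817/(0.5817 + 0.06859) = 0.895.

0.895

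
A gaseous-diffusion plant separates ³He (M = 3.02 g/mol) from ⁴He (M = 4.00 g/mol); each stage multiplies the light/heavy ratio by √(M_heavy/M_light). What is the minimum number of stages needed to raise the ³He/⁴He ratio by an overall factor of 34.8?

Single-stage factor α = √(4.00/3.02), so ln α = ½ ln(1.32450) = 0.1405.
Need α^N ≥ 34.8 ⇒ N ≥ ln(34.8) / ln α = 3.550 / 0.1405 = 25.26.
Minimum whole number of stages: N = 26.

26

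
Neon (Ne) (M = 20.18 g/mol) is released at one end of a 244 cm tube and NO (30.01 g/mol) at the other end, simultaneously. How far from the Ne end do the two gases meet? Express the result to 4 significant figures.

134.1 cm

Distances travelled in equal time are proportional to diffusion rates, so d_Ne/d_NO = √(M_NO/M_Ne) = √(30.01/20.18) = 1.219.
With d_Ne + d_NO = 244 cm, d_NO = 244/(1 + 1.219) = 109.9 cm.
d_Ne = 244 − 109.9 = 134.1 cm.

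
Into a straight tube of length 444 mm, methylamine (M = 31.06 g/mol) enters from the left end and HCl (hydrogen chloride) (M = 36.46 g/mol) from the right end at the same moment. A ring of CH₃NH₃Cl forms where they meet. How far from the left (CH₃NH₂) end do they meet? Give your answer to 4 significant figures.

In equal time, each gas travels a distance ∝ its rate ∝ 1/√M, so d_CH₃NH₂/d_HCl = √(M_HCl/M_CH₃NH₂) = √(36.46/31.06) = 1.083.
With d_CH₃NH₂ + d_HCl = 444 mm, d_HCl = 444/(1 + 1.083) = 213.1 mm.
d_CH₃NH₂ = 444 − 213.1 = 230.9 mm.

230.9 mm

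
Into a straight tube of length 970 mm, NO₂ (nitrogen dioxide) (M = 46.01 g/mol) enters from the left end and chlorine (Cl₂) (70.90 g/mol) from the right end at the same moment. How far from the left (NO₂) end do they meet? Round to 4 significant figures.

In equal time, each gas travels a distance ∝ its rate ∝ 1/√M, so d_NO₂/d_Cl₂ = √(M_Cl₂/M_NO₂) = √(70.90/46.01) = 1.241.
With d_NO₂ + d_Cl₂ = 970 mm, d_Cl₂ = 970/(1 + 1.241) = 432.8 mm.
d_NO₂ = 970 − 432.8 = 537.2 mm.

537.2 mm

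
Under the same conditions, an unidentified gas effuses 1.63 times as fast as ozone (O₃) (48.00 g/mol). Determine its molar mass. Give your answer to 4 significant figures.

18.07 g/mol

Using Graham's law: rate_X/rate_O₃ = √(M_O₃/M_X).
1.63 = √(48.00/M_X)
M_X = 48.00 / 1.63² = 48.00 / 2.657 = 18.07 g/mol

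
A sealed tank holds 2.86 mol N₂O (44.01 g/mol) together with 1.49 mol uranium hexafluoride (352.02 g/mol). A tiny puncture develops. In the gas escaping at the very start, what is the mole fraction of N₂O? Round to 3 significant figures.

The effusion rate of species i is ∝ p_i/√M_i ∝ n_i/√M_i.
Mole fraction of N₂O in the effusate = (n_N₂O/√M_N₂O) / (n_N₂O/√M_N₂O + n_UF₆/√M_UF₆)
= (2.86/√44.01) / (2.86/√44.01 + 1.49/√352.02) = 0.4311/(0.4311 + 0.07942) = 0.844.

0.844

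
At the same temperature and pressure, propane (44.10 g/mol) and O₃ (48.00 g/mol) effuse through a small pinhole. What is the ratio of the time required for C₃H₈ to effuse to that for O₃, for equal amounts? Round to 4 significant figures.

By Graham's law, t_C₃H₈/t_O₃ = √(M_C₃H₈/M_O₃) = √(44.10/48.00) = √0.9188 = 0.9585.

0.9585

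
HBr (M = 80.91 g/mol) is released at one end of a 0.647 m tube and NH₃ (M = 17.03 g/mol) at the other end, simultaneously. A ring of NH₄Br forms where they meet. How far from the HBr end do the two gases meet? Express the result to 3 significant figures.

Graham's law gives d_HBr/d_NH₃ = rate_HBr/rate_NH₃ = √(M_NH₃/M_HBr) = √(17.03/80.91) = 0.4588.
With d_HBr + d_NH₃ = 0.647 m, d_NH₃ = 0.647/(1 + 0.4588) = 0.4435 m.
d_HBr = 0.647 − 0.4435 = 0.203 m.

0.203 m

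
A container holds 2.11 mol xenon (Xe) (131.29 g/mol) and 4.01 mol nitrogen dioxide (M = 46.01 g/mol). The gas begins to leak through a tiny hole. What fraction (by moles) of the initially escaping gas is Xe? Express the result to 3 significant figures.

0.238

Rate_i ∝ x_i/√M_i (Graham's law weighted by mole fraction), so the effusate composition follows n_i/√M_i.
x_Xe(eff) = (n_Xe/√M_Xe) / (n_Xe/√M_Xe + n_NO₂/√M_NO₂)
= (2.11/√131.29) / (2.11/√131.29 + 4.01/√46.01) = 0.1841/(0.1841 + 0.5912) = 0.238.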